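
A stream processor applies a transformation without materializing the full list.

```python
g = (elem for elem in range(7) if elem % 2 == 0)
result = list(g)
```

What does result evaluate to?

Step 1: Filter range(7) keeping only even values:
  elem=0: even, included
  elem=1: odd, excluded
  elem=2: even, included
  elem=3: odd, excluded
  elem=4: even, included
  elem=5: odd, excluded
  elem=6: even, included
Therefore result = [0, 2, 4, 6].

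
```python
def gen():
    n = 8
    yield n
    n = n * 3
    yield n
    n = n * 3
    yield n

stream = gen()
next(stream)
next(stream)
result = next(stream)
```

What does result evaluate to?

Step 1: Trace through generator execution:
  Yield 1: n starts at 8, yield 8
  Yield 2: n = 8 * 3 = 24, yield 24
  Yield 3: n = 24 * 3 = 72, yield 72
Step 2: First next() gets 8, second next() gets the second value, third next() yields 72.
Therefore result = 72.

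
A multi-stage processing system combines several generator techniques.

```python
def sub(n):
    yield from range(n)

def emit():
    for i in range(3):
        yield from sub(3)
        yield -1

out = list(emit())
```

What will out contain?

Step 1: For each i in range(3):
  i=0: yield from sub(3) -> [0, 1, 2], then yield -1
  i=1: yield from sub(3) -> [0, 1, 2], then yield -1
  i=2: yield from sub(3) -> [0, 1, 2], then yield -1
Therefore out = [0, 1, 2, -1, 0, 1, 2, -1, 0, 1, 2, -1].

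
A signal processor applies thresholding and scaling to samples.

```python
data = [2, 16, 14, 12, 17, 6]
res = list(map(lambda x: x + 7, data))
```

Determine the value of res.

Step 1: Apply lambda x: x + 7 to each element:
  2 -> 9
  16 -> 23
  14 -> 21
  12 -> 19
  17 -> 24
  6 -> 13
Therefore res = [9, 23, 21, 19, 24, 13].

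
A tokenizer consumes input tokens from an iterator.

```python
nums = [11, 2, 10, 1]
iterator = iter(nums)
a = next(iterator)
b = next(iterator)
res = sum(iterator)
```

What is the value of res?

Step 1: Create iterator over [11, 2, 10, 1].
Step 2: a = next() = 11, b = next() = 2.
Step 3: sum() of remaining [10, 1] = 11.
Therefore res = 11.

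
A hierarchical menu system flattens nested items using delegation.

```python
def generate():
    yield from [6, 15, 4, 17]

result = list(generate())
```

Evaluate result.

Step 1: yield from delegates to the iterable, yielding each element.
Step 2: Collected values: [6, 15, 4, 17].
Therefore result = [6, 15, 4, 17].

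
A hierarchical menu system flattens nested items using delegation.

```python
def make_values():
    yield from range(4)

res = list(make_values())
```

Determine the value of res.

Step 1: yield from delegates to the iterable, yielding each element.
Step 2: Collected values: [0, 1, 2, 3].
Therefore res = [0, 1, 2, 3].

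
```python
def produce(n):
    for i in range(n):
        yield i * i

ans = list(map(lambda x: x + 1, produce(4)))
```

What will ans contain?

Step 1: produce(4) yields squares: [0, 1, 4, 9].
Step 2: map adds 1 to each: [1, 2, 5, 10].
Therefore ans = [1, 2, 5, 10].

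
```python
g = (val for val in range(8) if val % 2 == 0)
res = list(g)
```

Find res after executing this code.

Step 1: Filter range(8) keeping only even values:
  val=0: even, included
  val=1: odd, excluded
  val=2: even, included
  val=3: odd, excluded
  val=4: even, included
  val=5: odd, excluded
  val=6: even, included
  val=7: odd, excluded
Therefore res = [0, 2, 4, 6].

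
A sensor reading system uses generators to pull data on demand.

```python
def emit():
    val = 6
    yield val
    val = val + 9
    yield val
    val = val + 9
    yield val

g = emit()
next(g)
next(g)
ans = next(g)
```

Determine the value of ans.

Step 1: Trace through generator execution:
  Yield 1: val starts at 6, yield 6
  Yield 2: val = 6 + 9 = 15, yield 15
  Yield 3: val = 15 + 9 = 24, yield 24
Step 2: First next() gets 6, second next() gets the second value, third next() yields 24.
Therefore ans = 24.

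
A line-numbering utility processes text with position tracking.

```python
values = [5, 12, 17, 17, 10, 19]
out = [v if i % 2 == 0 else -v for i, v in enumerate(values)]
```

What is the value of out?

Step 1: For each (i, v), keep v if i is even, negate if odd:
  i=0 (even): keep 5
  i=1 (odd): negate to -12
  i=2 (even): keep 17
  i=3 (odd): negate to -17
  i=4 (even): keep 10
  i=5 (odd): negate to -19
Therefore out = [5, -12, 17, -17, 10, -19].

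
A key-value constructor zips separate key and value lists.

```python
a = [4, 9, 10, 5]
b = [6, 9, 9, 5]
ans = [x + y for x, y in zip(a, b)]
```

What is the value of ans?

Step 1: Add corresponding elements:
  4 + 6 = 10
  9 + 9 = 18
  10 + 9 = 19
  5 + 5 = 10
Therefore ans = [10, 18, 19, 10].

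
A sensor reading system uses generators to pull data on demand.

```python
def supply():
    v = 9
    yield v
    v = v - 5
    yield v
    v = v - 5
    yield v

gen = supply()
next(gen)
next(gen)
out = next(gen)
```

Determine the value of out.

Step 1: Trace through generator execution:
  Yield 1: v starts at 9, yield 9
  Yield 2: v = 9 - 5 = 4, yield 4
  Yield 3: v = 4 - 5 = -1, yield -1
Step 2: First next() gets 9, second next() gets the second value, third next() yields -1.
Therefore out = -1.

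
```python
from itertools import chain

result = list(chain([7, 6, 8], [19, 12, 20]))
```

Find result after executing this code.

Step 1: chain() concatenates iterables: [7, 6, 8] + [19, 12, 20].
Therefore result = [7, 6, 8, 19, 12, 20].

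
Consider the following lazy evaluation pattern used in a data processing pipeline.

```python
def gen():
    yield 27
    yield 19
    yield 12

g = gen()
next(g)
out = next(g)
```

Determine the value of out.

Step 1: gen() creates a generator.
Step 2: next(g) yields 27 (consumed and discarded).
Step 3: next(g) yields 19, assigned to out.
Therefore out = 19.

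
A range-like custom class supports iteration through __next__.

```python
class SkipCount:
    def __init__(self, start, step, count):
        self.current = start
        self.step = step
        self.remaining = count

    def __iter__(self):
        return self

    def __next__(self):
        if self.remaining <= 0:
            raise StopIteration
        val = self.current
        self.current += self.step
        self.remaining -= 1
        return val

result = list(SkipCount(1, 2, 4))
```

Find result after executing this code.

Step 1: SkipCount starts at 1, increments by 2, for 4 steps:
  Yield 1, then current += 2
  Yield 3, then current += 2
  Yield 5, then current += 2
  Yield 7, then current += 2
Therefore result = [1, 3, 5, 7].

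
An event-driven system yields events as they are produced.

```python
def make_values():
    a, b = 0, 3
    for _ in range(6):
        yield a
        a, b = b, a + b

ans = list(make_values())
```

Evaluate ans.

Step 1: Fibonacci-like sequence starting with a=0, b=3:
  Iteration 1: yield a=0, then a,b = 3,3
  Iteration 2: yield a=3, then a,b = 3,6
  Iteration 3: yield a=3, then a,b = 6,9
  Iteration 4: yield a=6, then a,b = 9,15
  Iteration 5: yield a=9, then a,b = 15,24
  Iteration 6: yield a=15, then a,b = 24,39
Therefore ans = [0, 3, 3, 6, 9, 15].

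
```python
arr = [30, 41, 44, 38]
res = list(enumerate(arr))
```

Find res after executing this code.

Step 1: enumerate pairs each element with its index:
  (0, 30)
  (1, 41)
  (2, 44)
  (3, 38)
Therefore res = [(0, 30), (1, 41), (2, 44), (3, 38)].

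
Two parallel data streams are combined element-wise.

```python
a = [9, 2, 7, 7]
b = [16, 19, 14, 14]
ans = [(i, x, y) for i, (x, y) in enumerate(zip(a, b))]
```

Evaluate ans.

Step 1: enumerate(zip(a, b)) gives index with paired elements:
  i=0: (9, 16)
  i=1: (2, 19)
  i=2: (7, 14)
  i=3: (7, 14)
Therefore ans = [(0, 9, 16), (1, 2, 19), (2, 7, 14), (3, 7, 14)].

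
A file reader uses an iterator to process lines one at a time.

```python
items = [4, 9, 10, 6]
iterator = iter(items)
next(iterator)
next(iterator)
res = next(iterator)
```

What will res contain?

Step 1: Create iterator over [4, 9, 10, 6].
Step 2: next() consumes 4.
Step 3: next() consumes 9.
Step 4: next() returns 10.
Therefore res = 10.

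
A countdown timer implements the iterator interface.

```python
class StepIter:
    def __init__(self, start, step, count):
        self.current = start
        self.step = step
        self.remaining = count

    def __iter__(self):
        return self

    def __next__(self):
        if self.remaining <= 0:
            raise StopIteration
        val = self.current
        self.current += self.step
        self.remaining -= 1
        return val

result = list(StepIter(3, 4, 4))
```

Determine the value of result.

Step 1: StepIter starts at 3, increments by 4, for 4 steps:
  Yield 3, then current += 4
  Yield 7, then current += 4
  Yield 11, then current += 4
  Yield 15, then current += 4
Therefore result = [3, 7, 11, 15].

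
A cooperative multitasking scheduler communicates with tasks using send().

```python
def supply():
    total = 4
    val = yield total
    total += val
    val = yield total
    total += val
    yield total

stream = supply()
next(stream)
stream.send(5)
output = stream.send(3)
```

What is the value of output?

Step 1: next() -> yield total=4.
Step 2: send(5) -> val=5, total = 4+5 = 9, yield 9.
Step 3: send(3) -> val=3, total = 9+3 = 12, yield 12.
Therefore output = 12.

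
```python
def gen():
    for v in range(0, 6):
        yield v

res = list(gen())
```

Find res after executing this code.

Step 1: The generator yields each value from range(0, 6).
Step 2: list() consumes all yields: [0, 1, 2, 3, 4, 5].
Therefore res = [0, 1, 2, 3, 4, 5].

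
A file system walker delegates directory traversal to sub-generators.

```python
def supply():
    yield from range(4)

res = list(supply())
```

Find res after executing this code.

Step 1: yield from delegates to the iterable, yielding each element.
Step 2: Collected values: [0, 1, 2, 3].
Therefore res = [0, 1, 2, 3].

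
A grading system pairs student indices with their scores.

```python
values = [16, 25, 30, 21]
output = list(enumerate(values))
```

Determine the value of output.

Step 1: enumerate pairs each element with its index:
  (0, 16)
  (1, 25)
  (2, 30)
  (3, 21)
Therefore output = [(0, 16), (1, 25), (2, 30), (3, 21)].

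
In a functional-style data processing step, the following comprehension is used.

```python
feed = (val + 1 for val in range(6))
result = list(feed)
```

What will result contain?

Step 1: For each val in range(6), compute val+1:
  val=0: 0+1 = 1
  val=1: 1+1 = 2
  val=2: 2+1 = 3
  val=3: 3+1 = 4
  val=4: 4+1 = 5
  val=5: 5+1 = 6
Therefore result = [1, 2, 3, 4, 5, 6].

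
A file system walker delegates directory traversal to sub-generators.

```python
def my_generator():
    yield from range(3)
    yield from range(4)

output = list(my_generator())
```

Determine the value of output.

Step 1: Trace yields in order:
  yield 0
  yield 1
  yield 2
  yield 0
  yield 1
  yield 2
  yield 3
Therefore output = [0, 1, 2, 0, 1, 2, 3].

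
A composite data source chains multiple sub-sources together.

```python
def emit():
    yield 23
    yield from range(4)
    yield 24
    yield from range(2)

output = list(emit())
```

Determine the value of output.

Step 1: Trace yields in order:
  yield 23
  yield 0
  yield 1
  yield 2
  yield 3
  yield 24
  yield 0
  yield 1
Therefore output = [23, 0, 1, 2, 3, 24, 0, 1].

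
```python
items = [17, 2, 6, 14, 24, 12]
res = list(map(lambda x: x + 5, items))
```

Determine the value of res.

Step 1: Apply lambda x: x + 5 to each element:
  17 -> 22
  2 -> 7
  6 -> 11
  14 -> 19
  24 -> 29
  12 -> 17
Therefore res = [22, 7, 11, 19, 29, 17].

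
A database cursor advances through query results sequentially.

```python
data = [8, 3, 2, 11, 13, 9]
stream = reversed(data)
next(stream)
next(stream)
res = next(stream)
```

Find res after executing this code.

Step 1: reversed([8, 3, 2, 11, 13, 9]) gives iterator: [9, 13, 11, 2, 3, 8].
Step 2: First next() = 9, second next() = 13.
Step 3: Third next() = 11.
Therefore res = 11.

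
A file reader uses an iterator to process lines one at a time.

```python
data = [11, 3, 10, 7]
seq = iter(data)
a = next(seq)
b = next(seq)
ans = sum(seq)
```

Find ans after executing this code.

Step 1: Create iterator over [11, 3, 10, 7].
Step 2: a = next() = 11, b = next() = 3.
Step 3: sum() of remaining [10, 7] = 17.
Therefore ans = 17.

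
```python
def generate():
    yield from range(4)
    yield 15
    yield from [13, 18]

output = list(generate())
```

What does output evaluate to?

Step 1: Trace yields in order:
  yield 0
  yield 1
  yield 2
  yield 3
  yield 15
  yield 13
  yield 18
Therefore output = [0, 1, 2, 3, 15, 13, 18].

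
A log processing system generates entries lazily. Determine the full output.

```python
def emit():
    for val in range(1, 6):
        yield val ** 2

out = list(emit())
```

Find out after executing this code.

Step 1: For each val in range(1, 6), yield val**2:
  val=1: yield 1**2 = 1
  val=2: yield 2**2 = 4
  val=3: yield 3**2 = 9
  val=4: yield 4**2 = 16
  val=5: yield 5**2 = 25
Therefore out = [1, 4, 9, 16, 25].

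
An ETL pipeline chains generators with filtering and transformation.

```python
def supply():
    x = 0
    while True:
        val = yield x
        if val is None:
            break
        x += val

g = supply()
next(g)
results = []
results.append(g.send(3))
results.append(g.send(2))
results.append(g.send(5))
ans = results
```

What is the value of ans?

Step 1: next(g) -> yield 0.
Step 2: send(3) -> x = 3, yield 3.
Step 3: send(2) -> x = 5, yield 5.
Step 4: send(5) -> x = 10, yield 10.
Therefore ans = [3, 5, 10].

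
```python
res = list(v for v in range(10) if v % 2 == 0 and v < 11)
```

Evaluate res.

Step 1: Filter range(10) where v % 2 == 0 and v < 11:
  v=0: both conditions met, included
  v=1: excluded (1 % 2 != 0)
  v=2: both conditions met, included
  v=3: excluded (3 % 2 != 0)
  v=4: both conditions met, included
  v=5: excluded (5 % 2 != 0)
  v=6: both conditions met, included
  v=7: excluded (7 % 2 != 0)
  v=8: both conditions met, included
  v=9: excluded (9 % 2 != 0)
Therefore res = [0, 2, 4, 6, 8].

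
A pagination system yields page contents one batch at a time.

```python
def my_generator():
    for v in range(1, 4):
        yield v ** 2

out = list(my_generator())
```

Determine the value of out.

Step 1: For each v in range(1, 4), yield v**2:
  v=1: yield 1**2 = 1
  v=2: yield 2**2 = 4
  v=3: yield 3**2 = 9
Therefore out = [1, 4, 9].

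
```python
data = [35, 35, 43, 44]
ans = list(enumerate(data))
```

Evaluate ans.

Step 1: enumerate pairs each element with its index:
  (0, 35)
  (1, 35)
  (2, 43)
  (3, 44)
Therefore ans = [(0, 35), (1, 35), (2, 43), (3, 44)].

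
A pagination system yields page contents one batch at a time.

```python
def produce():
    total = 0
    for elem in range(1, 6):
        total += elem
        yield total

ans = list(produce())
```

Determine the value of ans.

Step 1: Generator accumulates running sum:
  elem=1: total = 1, yield 1
  elem=2: total = 3, yield 3
  elem=3: total = 6, yield 6
  elem=4: total = 10, yield 10
  elem=5: total = 15, yield 15
Therefore ans = [1, 3, 6, 10, 15].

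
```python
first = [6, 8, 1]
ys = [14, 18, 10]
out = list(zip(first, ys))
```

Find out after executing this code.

Step 1: zip pairs elements at same index:
  Index 0: (6, 14)
  Index 1: (8, 18)
  Index 2: (1, 10)
Therefore out = [(6, 14), (8, 18), (1, 10)].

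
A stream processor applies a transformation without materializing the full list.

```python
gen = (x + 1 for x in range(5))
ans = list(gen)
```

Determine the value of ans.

Step 1: For each x in range(5), compute x+1:
  x=0: 0+1 = 1
  x=1: 1+1 = 2
  x=2: 2+1 = 3
  x=3: 3+1 = 4
  x=4: 4+1 = 5
Therefore ans = [1, 2, 3, 4, 5].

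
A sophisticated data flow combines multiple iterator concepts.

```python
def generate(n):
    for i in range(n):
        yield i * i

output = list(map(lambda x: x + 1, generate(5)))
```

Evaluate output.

Step 1: generate(5) yields squares: [0, 1, 4, 9, 16].
Step 2: map adds 1 to each: [1, 2, 5, 10, 17].
Therefore output = [1, 2, 5, 10, 17].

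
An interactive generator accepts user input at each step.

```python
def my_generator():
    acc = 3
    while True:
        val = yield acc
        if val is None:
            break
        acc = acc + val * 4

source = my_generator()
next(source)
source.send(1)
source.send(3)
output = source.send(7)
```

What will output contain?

Step 1: next() -> yield acc=3.
Step 2: send(1) -> val=1, acc = 3 + 1*4 = 7, yield 7.
Step 3: send(3) -> val=3, acc = 7 + 3*4 = 19, yield 19.
Step 4: send(7) -> val=7, acc = 19 + 7*4 = 47, yield 47.
Therefore output = 47.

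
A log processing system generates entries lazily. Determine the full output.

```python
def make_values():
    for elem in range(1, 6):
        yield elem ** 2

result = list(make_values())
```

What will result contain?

Step 1: For each elem in range(1, 6), yield elem**2:
  elem=1: yield 1**2 = 1
  elem=2: yield 2**2 = 4
  elem=3: yield 3**2 = 9
  elem=4: yield 4**2 = 16
  elem=5: yield 5**2 = 25
Therefore result = [1, 4, 9, 16, 25].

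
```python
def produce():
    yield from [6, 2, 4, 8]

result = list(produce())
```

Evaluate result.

Step 1: yield from delegates to the iterable, yielding each element.
Step 2: Collected values: [6, 2, 4, 8].
Therefore result = [6, 2, 4, 8].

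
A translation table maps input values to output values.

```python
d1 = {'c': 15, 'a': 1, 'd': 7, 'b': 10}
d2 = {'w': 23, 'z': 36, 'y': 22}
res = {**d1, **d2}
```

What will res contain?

Step 1: Merge d1 and d2 (d2 values override on key conflicts).
Step 2: d1 has keys ['c', 'a', 'd', 'b'], d2 has keys ['w', 'z', 'y'].
Therefore res = {'c': 15, 'a': 1, 'd': 7, 'b': 10, 'w': 23, 'z': 36, 'y': 22}.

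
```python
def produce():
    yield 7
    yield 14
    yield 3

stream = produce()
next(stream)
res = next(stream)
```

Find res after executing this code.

Step 1: produce() creates a generator.
Step 2: next(stream) yields 7 (consumed and discarded).
Step 3: next(stream) yields 14, assigned to res.
Therefore res = 14.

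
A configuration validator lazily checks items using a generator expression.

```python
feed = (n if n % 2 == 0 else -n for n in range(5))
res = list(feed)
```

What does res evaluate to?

Step 1: For each n in range(5), yield n if even, else -n:
  n=0: even, yield 0
  n=1: odd, yield -1
  n=2: even, yield 2
  n=3: odd, yield -3
  n=4: even, yield 4
Therefore res = [0, -1, 2, -3, 4].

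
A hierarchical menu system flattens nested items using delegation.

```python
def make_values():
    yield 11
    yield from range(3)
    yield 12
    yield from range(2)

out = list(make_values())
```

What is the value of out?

Step 1: Trace yields in order:
  yield 11
  yield 0
  yield 1
  yield 2
  yield 12
  yield 0
  yield 1
Therefore out = [11, 0, 1, 2, 12, 0, 1].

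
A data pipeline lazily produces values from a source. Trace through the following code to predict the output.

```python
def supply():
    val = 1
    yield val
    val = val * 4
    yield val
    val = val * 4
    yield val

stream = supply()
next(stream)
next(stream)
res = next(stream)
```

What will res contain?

Step 1: Trace through generator execution:
  Yield 1: val starts at 1, yield 1
  Yield 2: val = 1 * 4 = 4, yield 4
  Yield 3: val = 4 * 4 = 16, yield 16
Step 2: First next() gets 1, second next() gets the second value, third next() yields 16.
Therefore res = 16.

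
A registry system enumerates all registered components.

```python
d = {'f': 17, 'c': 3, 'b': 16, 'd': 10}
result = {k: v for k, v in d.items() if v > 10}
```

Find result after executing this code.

Step 1: Filter items where value > 10:
  'f': 17 > 10: kept
  'c': 3 <= 10: removed
  'b': 16 > 10: kept
  'd': 10 <= 10: removed
Therefore result = {'f': 17, 'b': 16}.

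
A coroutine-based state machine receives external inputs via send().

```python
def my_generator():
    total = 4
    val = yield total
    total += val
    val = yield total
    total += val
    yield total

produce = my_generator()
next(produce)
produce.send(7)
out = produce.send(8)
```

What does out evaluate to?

Step 1: next() -> yield total=4.
Step 2: send(7) -> val=7, total = 4+7 = 11, yield 11.
Step 3: send(8) -> val=8, total = 11+8 = 19, yield 19.
Therefore out = 19.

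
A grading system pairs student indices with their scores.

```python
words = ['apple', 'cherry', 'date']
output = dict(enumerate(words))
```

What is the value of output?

Step 1: enumerate pairs indices with words:
  0 -> 'apple'
  1 -> 'cherry'
  2 -> 'date'
Therefore output = {0: 'apple', 1: 'cherry', 2: 'date'}.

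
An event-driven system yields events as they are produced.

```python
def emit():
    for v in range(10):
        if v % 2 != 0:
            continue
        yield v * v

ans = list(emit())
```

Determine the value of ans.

Step 1: Only yield v**2 when v is divisible by 2:
  v=0: 0 % 2 == 0, yield 0**2 = 0
  v=2: 2 % 2 == 0, yield 2**2 = 4
  v=4: 4 % 2 == 0, yield 4**2 = 16
  v=6: 6 % 2 == 0, yield 6**2 = 36
  v=8: 8 % 2 == 0, yield 8**2 = 64
Therefore ans = [0, 4, 16, 36, 64].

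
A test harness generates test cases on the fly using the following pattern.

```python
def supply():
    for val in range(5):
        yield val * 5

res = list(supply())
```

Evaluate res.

Step 1: For each val in range(5), yield val * 5:
  val=0: yield 0 * 5 = 0
  val=1: yield 1 * 5 = 5
  val=2: yield 2 * 5 = 10
  val=3: yield 3 * 5 = 15
  val=4: yield 4 * 5 = 20
Therefore res = [0, 5, 10, 15, 20].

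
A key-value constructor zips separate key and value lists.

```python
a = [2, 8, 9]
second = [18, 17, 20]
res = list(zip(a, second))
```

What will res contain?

Step 1: zip pairs elements at same index:
  Index 0: (2, 18)
  Index 1: (8, 17)
  Index 2: (9, 20)
Therefore res = [(2, 18), (8, 17), (9, 20)].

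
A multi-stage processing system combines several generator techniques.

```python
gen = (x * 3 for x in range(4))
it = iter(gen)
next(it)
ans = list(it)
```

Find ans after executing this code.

Step 1: Generator produces [0, 3, 6, 9].
Step 2: next(it) consumes first element (0).
Step 3: list(it) collects remaining: [3, 6, 9].
Therefore ans = [3, 6, 9].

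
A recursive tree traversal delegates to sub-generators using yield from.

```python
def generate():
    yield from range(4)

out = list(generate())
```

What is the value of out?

Step 1: yield from delegates to the iterable, yielding each element.
Step 2: Collected values: [0, 1, 2, 3].
Therefore out = [0, 1, 2, 3].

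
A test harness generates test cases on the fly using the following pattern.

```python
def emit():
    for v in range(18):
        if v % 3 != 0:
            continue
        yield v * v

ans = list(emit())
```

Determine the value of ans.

Step 1: Only yield v**2 when v is divisible by 3:
  v=0: 0 % 3 == 0, yield 0**2 = 0
  v=3: 3 % 3 == 0, yield 3**2 = 9
  v=6: 6 % 3 == 0, yield 6**2 = 36
  v=9: 9 % 3 == 0, yield 9**2 = 81
  v=12: 12 % 3 == 0, yield 12**2 = 144
  v=15: 15 % 3 == 0, yield 15**2 = 225
Therefore ans = [0, 9, 36, 81, 144, 225].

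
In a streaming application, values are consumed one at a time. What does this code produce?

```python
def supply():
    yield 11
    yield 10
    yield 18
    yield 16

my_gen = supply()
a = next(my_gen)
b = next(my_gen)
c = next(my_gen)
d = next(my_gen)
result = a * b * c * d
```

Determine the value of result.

Step 1: Create generator and consume all values:
  a = next(my_gen) = 11
  b = next(my_gen) = 10
  c = next(my_gen) = 18
  d = next(my_gen) = 16
Step 2: result = 11 * 10 * 18 * 16 = 31680.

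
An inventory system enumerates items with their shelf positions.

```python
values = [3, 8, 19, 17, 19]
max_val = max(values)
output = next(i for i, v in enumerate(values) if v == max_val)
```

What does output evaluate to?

Step 1: max([3, 8, 19, 17, 19]) = 19.
Step 2: Find first index where value == 19:
  Index 0: 3 != 19
  Index 1: 8 != 19
  Index 2: 19 == 19, found!
Therefore output = 2.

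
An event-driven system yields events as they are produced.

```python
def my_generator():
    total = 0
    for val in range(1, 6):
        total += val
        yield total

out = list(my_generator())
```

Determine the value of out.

Step 1: Generator accumulates running sum:
  val=1: total = 1, yield 1
  val=2: total = 3, yield 3
  val=3: total = 6, yield 6
  val=4: total = 10, yield 10
  val=5: total = 15, yield 15
Therefore out = [1, 3, 6, 10, 15].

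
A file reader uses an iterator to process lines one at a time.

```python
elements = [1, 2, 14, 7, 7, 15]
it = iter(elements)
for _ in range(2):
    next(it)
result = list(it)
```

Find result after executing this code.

Step 1: Create iterator over [1, 2, 14, 7, 7, 15].
Step 2: Advance 2 positions (consuming [1, 2]).
Step 3: list() collects remaining elements: [14, 7, 7, 15].
Therefore result = [14, 7, 7, 15].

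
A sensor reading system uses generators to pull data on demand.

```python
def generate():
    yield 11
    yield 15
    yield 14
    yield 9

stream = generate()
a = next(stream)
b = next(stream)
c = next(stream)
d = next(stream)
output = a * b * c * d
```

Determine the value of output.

Step 1: Create generator and consume all values:
  a = next(stream) = 11
  b = next(stream) = 15
  c = next(stream) = 14
  d = next(stream) = 9
Step 2: output = 11 * 15 * 14 * 9 = 20790.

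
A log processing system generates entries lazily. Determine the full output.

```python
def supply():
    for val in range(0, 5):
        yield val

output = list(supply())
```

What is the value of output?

Step 1: The generator yields each value from range(0, 5).
Step 2: list() consumes all yields: [0, 1, 2, 3, 4].
Therefore output = [0, 1, 2, 3, 4].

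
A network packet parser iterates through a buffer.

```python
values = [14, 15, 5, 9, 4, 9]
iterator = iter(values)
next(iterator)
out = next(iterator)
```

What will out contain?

Step 1: Create iterator over [14, 15, 5, 9, 4, 9].
Step 2: next() consumes 14.
Step 3: next() returns 15.
Therefore out = 15.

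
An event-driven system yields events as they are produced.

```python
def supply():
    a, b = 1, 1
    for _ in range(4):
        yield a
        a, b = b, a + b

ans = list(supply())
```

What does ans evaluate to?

Step 1: Fibonacci-like sequence starting with a=1, b=1:
  Iteration 1: yield a=1, then a,b = 1,2
  Iteration 2: yield a=1, then a,b = 2,3
  Iteration 3: yield a=2, then a,b = 3,5
  Iteration 4: yield a=3, then a,b = 5,8
Therefore ans = [1, 1, 2, 3].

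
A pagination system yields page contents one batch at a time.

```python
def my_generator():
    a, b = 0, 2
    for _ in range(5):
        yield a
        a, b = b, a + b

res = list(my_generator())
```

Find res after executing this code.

Step 1: Fibonacci-like sequence starting with a=0, b=2:
  Iteration 1: yield a=0, then a,b = 2,2
  Iteration 2: yield a=2, then a,b = 2,4
  Iteration 3: yield a=2, then a,b = 4,6
  Iteration 4: yield a=4, then a,b = 6,10
  Iteration 5: yield a=6, then a,b = 10,16
Therefore res = [0, 2, 2, 4, 6].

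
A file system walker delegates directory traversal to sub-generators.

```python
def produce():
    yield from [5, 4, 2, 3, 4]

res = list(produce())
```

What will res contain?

Step 1: yield from delegates to the iterable, yielding each element.
Step 2: Collected values: [5, 4, 2, 3, 4].
Therefore res = [5, 4, 2, 3, 4].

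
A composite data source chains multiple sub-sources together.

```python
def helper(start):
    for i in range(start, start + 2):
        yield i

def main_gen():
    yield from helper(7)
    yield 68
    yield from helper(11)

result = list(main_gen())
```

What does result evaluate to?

Step 1: main_gen() delegates to helper(7):
  yield 7
  yield 8
Step 2: yield 68
Step 3: Delegates to helper(11):
  yield 11
  yield 12
Therefore result = [7, 8, 68, 11, 12].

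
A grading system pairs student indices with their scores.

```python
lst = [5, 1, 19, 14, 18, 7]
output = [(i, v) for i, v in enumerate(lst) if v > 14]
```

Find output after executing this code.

Step 1: Filter enumerate([5, 1, 19, 14, 18, 7]) keeping v > 14:
  (0, 5): 5 <= 14, excluded
  (1, 1): 1 <= 14, excluded
  (2, 19): 19 > 14, included
  (3, 14): 14 <= 14, excluded
  (4, 18): 18 > 14, included
  (5, 7): 7 <= 14, excluded
Therefore output = [(2, 19), (4, 18)].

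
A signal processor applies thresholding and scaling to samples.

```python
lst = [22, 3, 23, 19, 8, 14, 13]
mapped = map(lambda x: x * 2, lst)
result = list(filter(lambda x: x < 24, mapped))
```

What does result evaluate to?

Step 1: Map x * 2:
  22 -> 44
  3 -> 6
  23 -> 46
  19 -> 38
  8 -> 16
  14 -> 28
  13 -> 26
Step 2: Filter for < 24:
  44: removed
  6: kept
  46: removed
  38: removed
  16: kept
  28: removed
  26: removed
Therefore result = [6, 16].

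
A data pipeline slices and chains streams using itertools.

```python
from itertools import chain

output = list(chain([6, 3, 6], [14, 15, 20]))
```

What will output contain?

Step 1: chain() concatenates iterables: [6, 3, 6] + [14, 15, 20].
Therefore output = [6, 3, 6, 14, 15, 20].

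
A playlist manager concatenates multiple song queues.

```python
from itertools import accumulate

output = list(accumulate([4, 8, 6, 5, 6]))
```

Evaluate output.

Step 1: accumulate computes running sums:
  + 4 = 4
  + 8 = 12
  + 6 = 18
  + 5 = 23
  + 6 = 29
Therefore output = [4, 12, 18, 23, 29].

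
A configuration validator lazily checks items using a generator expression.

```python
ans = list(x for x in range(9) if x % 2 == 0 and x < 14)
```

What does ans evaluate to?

Step 1: Filter range(9) where x % 2 == 0 and x < 14:
  x=0: both conditions met, included
  x=1: excluded (1 % 2 != 0)
  x=2: both conditions met, included
  x=3: excluded (3 % 2 != 0)
  x=4: both conditions met, included
  x=5: excluded (5 % 2 != 0)
  x=6: both conditions met, included
  x=7: excluded (7 % 2 != 0)
  x=8: both conditions met, included
Therefore ans = [0, 2, 4, 6, 8].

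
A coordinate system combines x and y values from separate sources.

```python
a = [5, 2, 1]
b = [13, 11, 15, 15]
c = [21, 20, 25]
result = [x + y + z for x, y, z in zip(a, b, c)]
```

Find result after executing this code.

Step 1: zip three lists (truncates to shortest, len=3):
  5 + 13 + 21 = 39
  2 + 11 + 20 = 33
  1 + 15 + 25 = 41
Therefore result = [39, 33, 41].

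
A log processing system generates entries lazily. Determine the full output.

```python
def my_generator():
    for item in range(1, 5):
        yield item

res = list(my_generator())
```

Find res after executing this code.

Step 1: The generator yields each value from range(1, 5).
Step 2: list() consumes all yields: [1, 2, 3, 4].
Therefore res = [1, 2, 3, 4].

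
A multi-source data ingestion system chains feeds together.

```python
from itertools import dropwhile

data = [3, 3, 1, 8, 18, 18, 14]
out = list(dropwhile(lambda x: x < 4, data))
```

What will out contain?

Step 1: dropwhile drops elements while < 4:
  3 < 4: dropped
  3 < 4: dropped
  1 < 4: dropped
  8: kept (dropping stopped)
Step 2: Remaining elements kept regardless of condition.
Therefore out = [8, 18, 18, 14].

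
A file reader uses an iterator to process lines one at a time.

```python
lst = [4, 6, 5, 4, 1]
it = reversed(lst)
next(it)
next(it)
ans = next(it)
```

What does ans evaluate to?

Step 1: reversed([4, 6, 5, 4, 1]) gives iterator: [1, 4, 5, 6, 4].
Step 2: First next() = 1, second next() = 4.
Step 3: Third next() = 5.
Therefore ans = 5.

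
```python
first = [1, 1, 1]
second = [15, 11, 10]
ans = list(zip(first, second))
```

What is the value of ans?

Step 1: zip pairs elements at same index:
  Index 0: (1, 15)
  Index 1: (1, 11)
  Index 2: (1, 10)
Therefore ans = [(1, 15), (1, 11), (1, 10)].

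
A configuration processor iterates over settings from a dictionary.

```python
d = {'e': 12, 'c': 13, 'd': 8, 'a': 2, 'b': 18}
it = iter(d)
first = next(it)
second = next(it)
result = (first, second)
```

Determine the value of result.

Step 1: iter(d) iterates over keys: ['e', 'c', 'd', 'a', 'b'].
Step 2: first = next(it) = 'e', second = next(it) = 'c'.
Therefore result = ('e', 'c').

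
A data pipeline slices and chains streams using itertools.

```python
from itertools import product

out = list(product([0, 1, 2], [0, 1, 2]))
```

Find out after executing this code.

Step 1: product([0, 1, 2], [0, 1, 2]) gives all pairs:
  (0, 0)
  (0, 1)
  (0, 2)
  (1, 0)
  (1, 1)
  (1, 2)
  (2, 0)
  (2, 1)
  (2, 2)
Therefore out = [(0, 0), (0, 1), (0, 2), (1, 0), (1, 1), (1, 2), (2, 0), (2, 1), (2, 2)].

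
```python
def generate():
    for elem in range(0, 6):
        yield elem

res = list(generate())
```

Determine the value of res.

Step 1: The generator yields each value from range(0, 6).
Step 2: list() consumes all yields: [0, 1, 2, 3, 4, 5].
Therefore res = [0, 1, 2, 3, 4, 5].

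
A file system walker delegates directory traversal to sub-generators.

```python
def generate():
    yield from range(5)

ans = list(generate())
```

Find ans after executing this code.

Step 1: yield from delegates to the iterable, yielding each element.
Step 2: Collected values: [0, 1, 2, 3, 4].
Therefore ans = [0, 1, 2, 3, 4].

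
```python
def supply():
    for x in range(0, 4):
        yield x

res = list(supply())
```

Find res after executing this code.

Step 1: The generator yields each value from range(0, 4).
Step 2: list() consumes all yields: [0, 1, 2, 3].
Therefore res = [0, 1, 2, 3].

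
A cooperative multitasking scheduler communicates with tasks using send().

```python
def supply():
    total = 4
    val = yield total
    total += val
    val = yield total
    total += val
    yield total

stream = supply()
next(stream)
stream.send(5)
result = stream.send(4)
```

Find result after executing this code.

Step 1: next() -> yield total=4.
Step 2: send(5) -> val=5, total = 4+5 = 9, yield 9.
Step 3: send(4) -> val=4, total = 9+4 = 13, yield 13.
Therefore result = 13.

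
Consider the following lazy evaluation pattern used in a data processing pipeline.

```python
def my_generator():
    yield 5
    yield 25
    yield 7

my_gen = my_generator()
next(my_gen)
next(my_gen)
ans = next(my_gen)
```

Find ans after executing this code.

Step 1: my_generator() creates a generator.
Step 2: next(my_gen) yields 5 (consumed and discarded).
Step 3: next(my_gen) yields 25 (consumed and discarded).
Step 4: next(my_gen) yields 7, assigned to ans.
Therefore ans = 7.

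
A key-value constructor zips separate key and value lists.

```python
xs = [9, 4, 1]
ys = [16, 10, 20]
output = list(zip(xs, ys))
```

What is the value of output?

Step 1: zip pairs elements at same index:
  Index 0: (9, 16)
  Index 1: (4, 10)
  Index 2: (1, 20)
Therefore output = [(9, 16), (4, 10), (1, 20)].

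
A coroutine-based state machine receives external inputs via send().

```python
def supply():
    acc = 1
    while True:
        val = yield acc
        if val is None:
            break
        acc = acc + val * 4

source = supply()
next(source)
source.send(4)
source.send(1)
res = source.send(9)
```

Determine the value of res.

Step 1: next() -> yield acc=1.
Step 2: send(4) -> val=4, acc = 1 + 4*4 = 17, yield 17.
Step 3: send(1) -> val=1, acc = 17 + 1*4 = 21, yield 21.
Step 4: send(9) -> val=9, acc = 21 + 9*4 = 57, yield 57.
Therefore res = 57.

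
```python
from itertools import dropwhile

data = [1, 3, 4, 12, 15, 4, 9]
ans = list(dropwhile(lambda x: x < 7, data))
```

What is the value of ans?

Step 1: dropwhile drops elements while < 7:
  1 < 7: dropped
  3 < 7: dropped
  4 < 7: dropped
  12: kept (dropping stopped)
Step 2: Remaining elements kept regardless of condition.
Therefore ans = [12, 15, 4, 9].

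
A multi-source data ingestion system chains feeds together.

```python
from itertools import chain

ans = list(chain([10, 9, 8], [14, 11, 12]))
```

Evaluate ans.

Step 1: chain() concatenates iterables: [10, 9, 8] + [14, 11, 12].
Therefore ans = [10, 9, 8, 14, 11, 12].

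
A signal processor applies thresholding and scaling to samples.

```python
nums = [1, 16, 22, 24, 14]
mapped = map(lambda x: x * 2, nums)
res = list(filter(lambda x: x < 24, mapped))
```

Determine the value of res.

Step 1: Map x * 2:
  1 -> 2
  16 -> 32
  22 -> 44
  24 -> 48
  14 -> 28
Step 2: Filter for < 24:
  2: kept
  32: removed
  44: removed
  48: removed
  28: removed
Therefore res = [2].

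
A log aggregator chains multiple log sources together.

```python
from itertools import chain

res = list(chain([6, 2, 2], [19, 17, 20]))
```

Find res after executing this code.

Step 1: chain() concatenates iterables: [6, 2, 2] + [19, 17, 20].
Therefore res = [6, 2, 2, 19, 17, 20].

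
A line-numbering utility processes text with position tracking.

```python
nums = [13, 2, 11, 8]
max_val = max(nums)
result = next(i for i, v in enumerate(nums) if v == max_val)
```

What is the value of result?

Step 1: max([13, 2, 11, 8]) = 13.
Step 2: Find first index where value == 13:
  Index 0: 13 == 13, found!
Therefore result = 0.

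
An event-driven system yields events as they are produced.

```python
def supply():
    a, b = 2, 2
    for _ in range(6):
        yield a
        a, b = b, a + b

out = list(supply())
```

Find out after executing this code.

Step 1: Fibonacci-like sequence starting with a=2, b=2:
  Iteration 1: yield a=2, then a,b = 2,4
  Iteration 2: yield a=2, then a,b = 4,6
  Iteration 3: yield a=4, then a,b = 6,10
  Iteration 4: yield a=6, then a,b = 10,16
  Iteration 5: yield a=10, then a,b = 16,26
  Iteration 6: yield a=16, then a,b = 26,42
Therefore out = [2, 2, 4, 6, 10, 16].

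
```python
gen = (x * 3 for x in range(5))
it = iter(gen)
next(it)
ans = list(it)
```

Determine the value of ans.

Step 1: Generator produces [0, 3, 6, 9, 12].
Step 2: next(it) consumes first element (0).
Step 3: list(it) collects remaining: [3, 6, 9, 12].
Therefore ans = [3, 6, 9, 12].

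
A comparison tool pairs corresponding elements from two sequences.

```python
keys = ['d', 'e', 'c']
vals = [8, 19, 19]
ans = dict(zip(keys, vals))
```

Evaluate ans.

Step 1: zip pairs keys with values:
  'd' -> 8
  'e' -> 19
  'c' -> 19
Therefore ans = {'d': 8, 'e': 19, 'c': 19}.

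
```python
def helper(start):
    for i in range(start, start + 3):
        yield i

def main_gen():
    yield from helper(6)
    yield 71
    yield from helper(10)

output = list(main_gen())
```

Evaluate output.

Step 1: main_gen() delegates to helper(6):
  yield 6
  yield 7
  yield 8
Step 2: yield 71
Step 3: Delegates to helper(10):
  yield 10
  yield 11
  yield 12
Therefore output = [6, 7, 8, 71, 10, 11, 12].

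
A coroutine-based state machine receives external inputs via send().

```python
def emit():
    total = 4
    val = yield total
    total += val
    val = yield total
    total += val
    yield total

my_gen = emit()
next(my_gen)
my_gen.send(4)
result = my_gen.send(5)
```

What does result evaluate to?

Step 1: next() -> yield total=4.
Step 2: send(4) -> val=4, total = 4+4 = 8, yield 8.
Step 3: send(5) -> val=5, total = 8+5 = 13, yield 13.
Therefore result = 13.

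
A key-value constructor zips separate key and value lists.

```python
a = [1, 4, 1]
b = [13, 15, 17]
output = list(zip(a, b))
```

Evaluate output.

Step 1: zip pairs elements at same index:
  Index 0: (1, 13)
  Index 1: (4, 15)
  Index 2: (1, 17)
Therefore output = [(1, 13), (4, 15), (1, 17)].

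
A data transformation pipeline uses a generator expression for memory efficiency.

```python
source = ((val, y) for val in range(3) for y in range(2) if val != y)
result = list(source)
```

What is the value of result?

Step 1: Nested generator over range(3) x range(2) where val != y:
  (0, 0): excluded (val == y)
  (0, 1): included
  (1, 0): included
  (1, 1): excluded (val == y)
  (2, 0): included
  (2, 1): included
Therefore result = [(0, 1), (1, 0), (2, 0), (2, 1)].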